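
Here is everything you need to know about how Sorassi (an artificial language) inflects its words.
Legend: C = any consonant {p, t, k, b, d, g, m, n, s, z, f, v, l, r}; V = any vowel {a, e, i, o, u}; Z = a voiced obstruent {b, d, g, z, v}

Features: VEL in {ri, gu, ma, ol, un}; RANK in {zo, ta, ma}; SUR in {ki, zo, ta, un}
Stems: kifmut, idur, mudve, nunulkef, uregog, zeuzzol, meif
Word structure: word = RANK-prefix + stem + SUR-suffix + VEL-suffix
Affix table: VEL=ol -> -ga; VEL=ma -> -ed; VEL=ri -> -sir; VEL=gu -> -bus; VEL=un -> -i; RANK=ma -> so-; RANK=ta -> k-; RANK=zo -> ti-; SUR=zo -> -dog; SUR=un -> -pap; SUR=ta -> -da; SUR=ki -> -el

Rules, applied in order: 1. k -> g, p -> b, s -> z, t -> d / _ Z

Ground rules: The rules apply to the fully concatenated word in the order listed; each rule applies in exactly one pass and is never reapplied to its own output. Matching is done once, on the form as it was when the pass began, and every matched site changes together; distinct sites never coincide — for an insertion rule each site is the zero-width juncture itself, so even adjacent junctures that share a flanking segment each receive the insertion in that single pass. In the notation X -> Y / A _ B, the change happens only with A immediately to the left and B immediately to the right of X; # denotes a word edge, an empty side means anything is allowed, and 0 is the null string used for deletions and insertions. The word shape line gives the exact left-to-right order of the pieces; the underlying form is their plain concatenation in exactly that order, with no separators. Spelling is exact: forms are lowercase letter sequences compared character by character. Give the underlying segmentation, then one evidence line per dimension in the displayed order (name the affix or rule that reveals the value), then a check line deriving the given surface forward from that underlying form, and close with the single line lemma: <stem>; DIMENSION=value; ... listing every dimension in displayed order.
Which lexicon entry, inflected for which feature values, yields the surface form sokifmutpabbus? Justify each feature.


underlying: so-kifmut-pap-bus
VEL=gu - signalled by the affix -bus
RANK=ma - signalled by the affix so-
SUR=un - signalled by the affix -pap
check: sokifmutpapbus -> sokifmutpabbus
lemma: kifmut; VEL=gu; RANK=ma; SUR=un


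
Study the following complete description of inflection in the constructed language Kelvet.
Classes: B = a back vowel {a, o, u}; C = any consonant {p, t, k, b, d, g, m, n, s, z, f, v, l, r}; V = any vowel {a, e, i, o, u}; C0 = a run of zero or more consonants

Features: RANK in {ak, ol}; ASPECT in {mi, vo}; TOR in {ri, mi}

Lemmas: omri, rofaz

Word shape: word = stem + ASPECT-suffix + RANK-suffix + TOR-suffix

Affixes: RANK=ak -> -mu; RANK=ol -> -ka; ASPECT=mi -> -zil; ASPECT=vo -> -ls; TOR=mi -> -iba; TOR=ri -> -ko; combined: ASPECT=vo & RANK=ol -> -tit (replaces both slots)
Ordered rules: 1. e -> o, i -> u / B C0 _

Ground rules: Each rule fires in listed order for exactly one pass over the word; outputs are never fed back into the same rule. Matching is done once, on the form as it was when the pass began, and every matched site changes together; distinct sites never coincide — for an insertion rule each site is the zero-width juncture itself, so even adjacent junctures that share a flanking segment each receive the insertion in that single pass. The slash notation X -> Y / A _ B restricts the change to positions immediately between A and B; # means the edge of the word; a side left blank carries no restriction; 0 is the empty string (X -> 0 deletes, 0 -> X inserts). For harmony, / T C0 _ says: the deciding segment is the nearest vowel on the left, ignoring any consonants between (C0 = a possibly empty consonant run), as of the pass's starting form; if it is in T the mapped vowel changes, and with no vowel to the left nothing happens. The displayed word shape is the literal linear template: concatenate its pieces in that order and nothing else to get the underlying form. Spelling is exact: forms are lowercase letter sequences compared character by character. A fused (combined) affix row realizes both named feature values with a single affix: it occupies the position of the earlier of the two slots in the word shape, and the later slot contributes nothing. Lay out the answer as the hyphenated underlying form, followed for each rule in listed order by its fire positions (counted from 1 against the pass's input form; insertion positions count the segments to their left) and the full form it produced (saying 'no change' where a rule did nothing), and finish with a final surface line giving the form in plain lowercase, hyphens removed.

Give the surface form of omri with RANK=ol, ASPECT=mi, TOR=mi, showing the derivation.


underlying: omri-zil-ka-iba
1. e -> o, i -> u / B C0 _: fires at position(s) 4, 10: omruzilkauba
surface: omruzilkauba


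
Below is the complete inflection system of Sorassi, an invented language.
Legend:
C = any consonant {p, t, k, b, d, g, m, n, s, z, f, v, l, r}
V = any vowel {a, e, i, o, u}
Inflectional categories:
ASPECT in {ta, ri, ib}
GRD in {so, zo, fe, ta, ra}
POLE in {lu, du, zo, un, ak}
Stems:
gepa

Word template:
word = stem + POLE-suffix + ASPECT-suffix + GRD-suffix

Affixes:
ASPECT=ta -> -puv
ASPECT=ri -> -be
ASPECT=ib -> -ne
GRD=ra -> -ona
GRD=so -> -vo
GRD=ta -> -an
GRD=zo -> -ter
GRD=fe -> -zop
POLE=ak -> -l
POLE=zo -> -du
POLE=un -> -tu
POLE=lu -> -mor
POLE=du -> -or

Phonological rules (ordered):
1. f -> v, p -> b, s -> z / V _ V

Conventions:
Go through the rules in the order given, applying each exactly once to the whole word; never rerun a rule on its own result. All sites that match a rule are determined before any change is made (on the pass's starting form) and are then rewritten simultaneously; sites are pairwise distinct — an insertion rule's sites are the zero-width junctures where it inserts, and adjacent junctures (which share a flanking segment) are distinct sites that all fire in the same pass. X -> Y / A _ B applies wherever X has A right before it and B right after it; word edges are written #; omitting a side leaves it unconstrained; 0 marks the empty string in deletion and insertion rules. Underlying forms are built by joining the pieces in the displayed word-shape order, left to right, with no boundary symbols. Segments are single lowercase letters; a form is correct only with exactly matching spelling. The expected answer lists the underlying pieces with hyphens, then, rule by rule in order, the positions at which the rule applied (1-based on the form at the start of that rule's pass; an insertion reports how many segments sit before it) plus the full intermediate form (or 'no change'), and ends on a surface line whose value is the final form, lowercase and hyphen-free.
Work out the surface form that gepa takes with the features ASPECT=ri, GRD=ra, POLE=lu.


underlying: gepa-mor-be-ona
1. f -> v, p -> b, s -> z / V _ V: fires at position(s) 3: gebamorbeona
surface: gebamorbeona


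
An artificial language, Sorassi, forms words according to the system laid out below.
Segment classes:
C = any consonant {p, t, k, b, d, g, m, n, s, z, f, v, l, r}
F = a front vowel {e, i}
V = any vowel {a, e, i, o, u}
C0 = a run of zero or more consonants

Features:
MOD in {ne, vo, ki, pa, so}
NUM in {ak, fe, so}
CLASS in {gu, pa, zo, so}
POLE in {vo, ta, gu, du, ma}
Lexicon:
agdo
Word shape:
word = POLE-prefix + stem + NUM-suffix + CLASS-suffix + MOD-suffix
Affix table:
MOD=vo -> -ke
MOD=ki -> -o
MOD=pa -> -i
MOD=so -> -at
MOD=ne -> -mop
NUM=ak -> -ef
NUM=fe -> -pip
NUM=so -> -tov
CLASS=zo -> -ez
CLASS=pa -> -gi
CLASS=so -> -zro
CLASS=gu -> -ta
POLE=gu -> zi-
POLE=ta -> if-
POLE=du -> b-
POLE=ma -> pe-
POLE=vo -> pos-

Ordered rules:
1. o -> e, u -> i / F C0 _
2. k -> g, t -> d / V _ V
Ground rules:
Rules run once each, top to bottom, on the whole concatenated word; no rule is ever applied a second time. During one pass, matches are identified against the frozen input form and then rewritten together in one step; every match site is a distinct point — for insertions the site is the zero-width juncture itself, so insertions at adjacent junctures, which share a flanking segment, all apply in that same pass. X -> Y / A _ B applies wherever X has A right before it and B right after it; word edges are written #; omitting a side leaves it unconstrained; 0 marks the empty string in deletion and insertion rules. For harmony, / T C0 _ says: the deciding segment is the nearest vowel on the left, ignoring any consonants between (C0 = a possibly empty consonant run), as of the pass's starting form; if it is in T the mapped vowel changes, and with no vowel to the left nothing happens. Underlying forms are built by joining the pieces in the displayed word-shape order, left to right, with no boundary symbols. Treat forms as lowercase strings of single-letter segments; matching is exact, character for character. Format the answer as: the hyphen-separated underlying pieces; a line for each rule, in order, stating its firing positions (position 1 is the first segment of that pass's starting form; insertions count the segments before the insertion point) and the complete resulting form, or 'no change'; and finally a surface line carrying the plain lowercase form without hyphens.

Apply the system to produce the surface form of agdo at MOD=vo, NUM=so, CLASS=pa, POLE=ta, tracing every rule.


underlying: if-agdo-tov-gi-ke
1. o -> e, u -> i / F C0 _: no change
2. k -> g, t -> d / V _ V: fires at position(s) 7, 12: ifagdodovgige
surface: ifagdodovgige


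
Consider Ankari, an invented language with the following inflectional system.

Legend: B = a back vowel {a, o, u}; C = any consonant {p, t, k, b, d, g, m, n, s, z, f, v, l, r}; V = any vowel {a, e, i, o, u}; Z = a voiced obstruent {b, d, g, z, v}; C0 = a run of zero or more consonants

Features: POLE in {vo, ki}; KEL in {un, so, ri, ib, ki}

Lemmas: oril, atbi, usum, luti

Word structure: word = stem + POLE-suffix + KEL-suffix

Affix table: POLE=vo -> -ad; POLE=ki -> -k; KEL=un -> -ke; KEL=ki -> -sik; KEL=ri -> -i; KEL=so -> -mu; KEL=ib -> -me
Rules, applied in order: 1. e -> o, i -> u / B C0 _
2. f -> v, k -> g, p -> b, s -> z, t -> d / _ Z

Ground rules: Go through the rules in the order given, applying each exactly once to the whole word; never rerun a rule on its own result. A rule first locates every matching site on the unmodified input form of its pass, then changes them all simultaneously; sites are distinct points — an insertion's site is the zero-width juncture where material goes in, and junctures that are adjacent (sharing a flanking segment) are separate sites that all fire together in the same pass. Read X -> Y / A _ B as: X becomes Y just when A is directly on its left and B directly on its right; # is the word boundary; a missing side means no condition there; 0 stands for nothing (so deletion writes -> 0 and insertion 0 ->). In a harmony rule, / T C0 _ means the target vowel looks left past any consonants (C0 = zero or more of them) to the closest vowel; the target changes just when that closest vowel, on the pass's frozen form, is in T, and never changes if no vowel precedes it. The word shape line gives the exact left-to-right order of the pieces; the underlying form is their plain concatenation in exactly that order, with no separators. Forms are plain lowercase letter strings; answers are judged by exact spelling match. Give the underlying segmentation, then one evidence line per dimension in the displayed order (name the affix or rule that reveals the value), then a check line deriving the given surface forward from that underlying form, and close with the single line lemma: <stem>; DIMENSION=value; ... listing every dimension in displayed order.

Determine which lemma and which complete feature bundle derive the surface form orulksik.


underlying: oril-k-sik
POLE=ki - signalled by the affix -k
KEL=ki - signalled by the affix -sik
check: orilksik -> orulksik -> orulksik
lemma: oril; POLE=ki; KEL=ki


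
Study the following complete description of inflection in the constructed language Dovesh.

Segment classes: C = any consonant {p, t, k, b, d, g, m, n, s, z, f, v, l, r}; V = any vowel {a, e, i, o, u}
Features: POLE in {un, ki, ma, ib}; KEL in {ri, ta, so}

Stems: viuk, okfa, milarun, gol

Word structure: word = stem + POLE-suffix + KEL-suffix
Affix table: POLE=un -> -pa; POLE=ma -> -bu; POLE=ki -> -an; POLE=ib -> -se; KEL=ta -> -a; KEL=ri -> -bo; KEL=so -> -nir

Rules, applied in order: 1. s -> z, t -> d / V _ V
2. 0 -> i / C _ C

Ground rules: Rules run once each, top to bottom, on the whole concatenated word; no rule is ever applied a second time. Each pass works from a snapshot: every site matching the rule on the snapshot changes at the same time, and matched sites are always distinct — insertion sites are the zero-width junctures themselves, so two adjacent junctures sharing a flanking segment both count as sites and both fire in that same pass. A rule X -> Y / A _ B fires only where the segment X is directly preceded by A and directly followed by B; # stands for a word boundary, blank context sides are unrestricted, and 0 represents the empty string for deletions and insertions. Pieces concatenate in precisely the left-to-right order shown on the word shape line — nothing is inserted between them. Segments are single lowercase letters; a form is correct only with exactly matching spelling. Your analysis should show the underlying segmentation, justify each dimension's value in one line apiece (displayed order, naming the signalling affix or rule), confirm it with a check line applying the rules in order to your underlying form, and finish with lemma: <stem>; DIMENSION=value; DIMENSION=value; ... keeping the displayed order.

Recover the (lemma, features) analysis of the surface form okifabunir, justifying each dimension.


underlying: okfa-bu-nir
POLE=ma - signalled by the affix -bu
KEL=so - signalled by the affix -nir
check: okfabunir -> okfabunir -> okifabunir
lemma: okfa; POLE=ma; KEL=so


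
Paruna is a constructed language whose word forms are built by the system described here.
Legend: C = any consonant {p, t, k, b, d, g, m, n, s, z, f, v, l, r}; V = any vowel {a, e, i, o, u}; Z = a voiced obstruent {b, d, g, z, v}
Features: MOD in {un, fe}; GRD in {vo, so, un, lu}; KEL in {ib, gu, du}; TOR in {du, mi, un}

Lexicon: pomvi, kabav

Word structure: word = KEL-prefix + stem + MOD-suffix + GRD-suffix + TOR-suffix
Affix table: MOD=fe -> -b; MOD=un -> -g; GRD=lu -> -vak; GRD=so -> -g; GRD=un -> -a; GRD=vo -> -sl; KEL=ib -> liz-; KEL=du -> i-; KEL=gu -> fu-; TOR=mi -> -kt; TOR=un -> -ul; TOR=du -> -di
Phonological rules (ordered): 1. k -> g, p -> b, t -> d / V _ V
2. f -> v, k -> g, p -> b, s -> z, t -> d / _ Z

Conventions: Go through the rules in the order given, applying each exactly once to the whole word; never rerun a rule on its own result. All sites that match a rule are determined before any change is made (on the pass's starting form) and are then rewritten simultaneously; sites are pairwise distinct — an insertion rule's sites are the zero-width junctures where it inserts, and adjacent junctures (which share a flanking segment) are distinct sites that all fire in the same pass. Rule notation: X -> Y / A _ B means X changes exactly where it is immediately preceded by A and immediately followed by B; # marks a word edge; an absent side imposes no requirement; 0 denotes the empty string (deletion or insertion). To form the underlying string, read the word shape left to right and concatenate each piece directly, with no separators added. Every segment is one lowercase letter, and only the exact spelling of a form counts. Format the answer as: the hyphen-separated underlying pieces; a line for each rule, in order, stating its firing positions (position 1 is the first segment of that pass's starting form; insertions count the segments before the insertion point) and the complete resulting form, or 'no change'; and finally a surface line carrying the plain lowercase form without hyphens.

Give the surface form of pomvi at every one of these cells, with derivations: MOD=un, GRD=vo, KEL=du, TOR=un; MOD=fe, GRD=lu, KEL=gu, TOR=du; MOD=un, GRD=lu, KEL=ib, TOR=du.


cell MOD=un, GRD=vo, KEL=du, TOR=un:
underlying: i-pomvi-g-sl-ul
1. k -> g, p -> b, t -> d / V _ V: fires at position(s) 2: ibomvigslul
2. f -> v, k -> g, p -> b, s -> z, t -> d / _ Z: no change
surface: ibomvigslul

cell MOD=fe, GRD=lu, KEL=gu, TOR=du:
underlying: fu-pomvi-b-vak-di
1. k -> g, p -> b, t -> d / V _ V: fires at position(s) 3: fubomvibvakdi
2. f -> v, k -> g, p -> b, s -> z, t -> d / _ Z: fires at position(s) 11: fubomvibvagdi
surface: fubomvibvagdi

cell MOD=un, GRD=lu, KEL=ib, TOR=du:
underlying: liz-pomvi-g-vak-di
1. k -> g, p -> b, t -> d / V _ V: no change
2. f -> v, k -> g, p -> b, s -> z, t -> d / _ Z: fires at position(s) 12: lizpomvigvagdi
surface: lizpomvigvagdi


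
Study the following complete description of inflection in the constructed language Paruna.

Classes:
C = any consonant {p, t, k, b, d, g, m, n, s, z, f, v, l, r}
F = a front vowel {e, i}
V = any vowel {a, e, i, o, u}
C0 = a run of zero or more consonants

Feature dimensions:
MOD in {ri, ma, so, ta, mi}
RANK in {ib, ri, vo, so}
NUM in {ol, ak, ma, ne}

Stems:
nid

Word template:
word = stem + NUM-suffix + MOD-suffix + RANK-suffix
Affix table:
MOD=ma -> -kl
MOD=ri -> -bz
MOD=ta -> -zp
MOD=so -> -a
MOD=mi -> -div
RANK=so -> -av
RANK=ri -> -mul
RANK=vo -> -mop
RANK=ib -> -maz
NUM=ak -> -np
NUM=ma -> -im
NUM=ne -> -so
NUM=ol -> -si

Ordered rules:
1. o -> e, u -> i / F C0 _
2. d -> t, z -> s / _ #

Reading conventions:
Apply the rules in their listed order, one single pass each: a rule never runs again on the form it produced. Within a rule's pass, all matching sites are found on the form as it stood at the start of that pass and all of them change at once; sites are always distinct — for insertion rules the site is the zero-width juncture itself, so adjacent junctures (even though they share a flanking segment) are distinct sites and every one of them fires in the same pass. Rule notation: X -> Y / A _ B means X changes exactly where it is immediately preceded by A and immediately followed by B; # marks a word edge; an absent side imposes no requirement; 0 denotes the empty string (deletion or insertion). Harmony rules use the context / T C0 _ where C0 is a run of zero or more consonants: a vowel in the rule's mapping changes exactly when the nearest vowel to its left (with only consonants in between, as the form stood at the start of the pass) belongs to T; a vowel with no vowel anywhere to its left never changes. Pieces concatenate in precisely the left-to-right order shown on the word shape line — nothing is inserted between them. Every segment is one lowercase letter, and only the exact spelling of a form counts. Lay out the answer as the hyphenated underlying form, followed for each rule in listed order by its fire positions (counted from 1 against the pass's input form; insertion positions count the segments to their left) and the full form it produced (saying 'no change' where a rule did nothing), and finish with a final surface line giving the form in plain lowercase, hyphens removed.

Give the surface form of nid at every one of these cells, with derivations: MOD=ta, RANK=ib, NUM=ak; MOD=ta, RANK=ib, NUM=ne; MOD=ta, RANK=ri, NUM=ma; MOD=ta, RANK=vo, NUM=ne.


cell MOD=ta, RANK=ib, NUM=ak:
underlying: nid-np-zp-maz
1. o -> e, u -> i / F C0 _: no change
2. d -> t, z -> s / _ #: fires at position(s) 10: nidnpzpmas
surface: nidnpzpmas

cell MOD=ta, RANK=ib, NUM=ne:
underlying: nid-so-zp-maz
1. o -> e, u -> i / F C0 _: fires at position(s) 5: nidsezpmaz
2. d -> t, z -> s / _ #: fires at position(s) 10: nidsezpmas
surface: nidsezpmas

cell MOD=ta, RANK=ri, NUM=ma:
underlying: nid-im-zp-mul
1. o -> e, u -> i / F C0 _: fires at position(s) 9: nidimzpmil
2. d -> t, z -> s / _ #: no change
surface: nidimzpmil

cell MOD=ta, RANK=vo, NUM=ne:
underlying: nid-so-zp-mop
1. o -> e, u -> i / F C0 _: fires at position(s) 5: nidsezpmop
2. d -> t, z -> s / _ #: no change
surface: nidsezpmop


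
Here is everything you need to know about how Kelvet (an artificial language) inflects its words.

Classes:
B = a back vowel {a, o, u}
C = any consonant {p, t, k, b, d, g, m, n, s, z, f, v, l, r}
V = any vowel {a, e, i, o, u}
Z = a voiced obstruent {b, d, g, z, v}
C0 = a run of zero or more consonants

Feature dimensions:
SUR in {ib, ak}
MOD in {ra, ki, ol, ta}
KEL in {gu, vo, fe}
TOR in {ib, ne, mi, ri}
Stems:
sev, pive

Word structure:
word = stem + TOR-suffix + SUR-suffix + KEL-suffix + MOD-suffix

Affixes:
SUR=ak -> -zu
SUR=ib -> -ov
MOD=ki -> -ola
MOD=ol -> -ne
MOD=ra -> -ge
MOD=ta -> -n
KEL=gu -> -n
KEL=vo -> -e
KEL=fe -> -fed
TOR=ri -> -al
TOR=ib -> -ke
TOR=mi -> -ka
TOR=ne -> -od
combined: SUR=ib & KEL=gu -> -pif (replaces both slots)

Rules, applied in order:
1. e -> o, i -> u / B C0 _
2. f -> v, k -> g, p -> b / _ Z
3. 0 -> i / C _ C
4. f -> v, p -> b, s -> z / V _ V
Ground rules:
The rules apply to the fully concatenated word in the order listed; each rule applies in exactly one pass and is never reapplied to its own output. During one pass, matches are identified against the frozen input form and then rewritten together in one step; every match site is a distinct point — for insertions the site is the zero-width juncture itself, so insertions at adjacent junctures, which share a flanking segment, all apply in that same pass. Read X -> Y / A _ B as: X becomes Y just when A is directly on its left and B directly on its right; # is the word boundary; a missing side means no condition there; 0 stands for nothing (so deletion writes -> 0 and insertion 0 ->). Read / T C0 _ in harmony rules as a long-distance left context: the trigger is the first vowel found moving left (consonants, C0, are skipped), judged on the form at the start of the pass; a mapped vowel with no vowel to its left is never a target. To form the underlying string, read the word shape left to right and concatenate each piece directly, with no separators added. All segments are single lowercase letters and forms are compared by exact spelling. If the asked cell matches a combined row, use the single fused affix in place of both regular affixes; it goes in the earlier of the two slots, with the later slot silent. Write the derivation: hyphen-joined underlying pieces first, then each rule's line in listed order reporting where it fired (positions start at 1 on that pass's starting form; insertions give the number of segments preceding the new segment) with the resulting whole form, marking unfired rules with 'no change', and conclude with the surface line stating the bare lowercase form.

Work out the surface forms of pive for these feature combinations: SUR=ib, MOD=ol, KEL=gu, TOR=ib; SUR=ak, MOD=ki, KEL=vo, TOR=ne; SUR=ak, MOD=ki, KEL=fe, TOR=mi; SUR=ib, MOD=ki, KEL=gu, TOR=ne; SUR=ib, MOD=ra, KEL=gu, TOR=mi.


cell SUR=ib, MOD=ol, KEL=gu, TOR=ib:
underlying: pive-ke-pif-ne
1. e -> o, i -> u / B C0 _: no change
2. f -> v, k -> g, p -> b / _ Z: no change
3. 0 -> i / C _ C: inserts after position(s) 9: pivekepifine
4. f -> v, p -> b, s -> z / V _ V: fires at position(s) 7, 9: pivekebivine
surface: pivekebivine

cell SUR=ak, MOD=ki, KEL=vo, TOR=ne:
underlying: pive-od-zu-e-ola
1. e -> o, i -> u / B C0 _: fires at position(s) 9: piveodzuoola
2. f -> v, k -> g, p -> b / _ Z: no change
3. 0 -> i / C _ C: inserts after position(s) 6: piveodizuoola
4. f -> v, p -> b, s -> z / V _ V: no change
surface: piveodizuoola

cell SUR=ak, MOD=ki, KEL=fe, TOR=mi:
underlying: pive-ka-zu-fed-ola
1. e -> o, i -> u / B C0 _: fires at position(s) 10: pivekazufodola
2. f -> v, k -> g, p -> b / _ Z: no change
3. 0 -> i / C _ C: no change
4. f -> v, p -> b, s -> z / V _ V: fires at position(s) 9: pivekazuvodola
surface: pivekazuvodola

cell SUR=ib, MOD=ki, KEL=gu, TOR=ne:
underlying: pive-od-pif-ola
1. e -> o, i -> u / B C0 _: fires at position(s) 8: piveodpufola
2. f -> v, k -> g, p -> b / _ Z: no change
3. 0 -> i / C _ C: inserts after position(s) 6: piveodipufola
4. f -> v, p -> b, s -> z / V _ V: fires at position(s) 8, 10: piveodibuvola
surface: piveodibuvola

cell SUR=ib, MOD=ra, KEL=gu, TOR=mi:
underlying: pive-ka-pif-ge
1. e -> o, i -> u / B C0 _: fires at position(s) 8: pivekapufge
2. f -> v, k -> g, p -> b / _ Z: fires at position(s) 9: pivekapuvge
3. 0 -> i / C _ C: inserts after position(s) 9: pivekapuvige
4. f -> v, p -> b, s -> z / V _ V: fires at position(s) 7: pivekabuvige
surface: pivekabuvige


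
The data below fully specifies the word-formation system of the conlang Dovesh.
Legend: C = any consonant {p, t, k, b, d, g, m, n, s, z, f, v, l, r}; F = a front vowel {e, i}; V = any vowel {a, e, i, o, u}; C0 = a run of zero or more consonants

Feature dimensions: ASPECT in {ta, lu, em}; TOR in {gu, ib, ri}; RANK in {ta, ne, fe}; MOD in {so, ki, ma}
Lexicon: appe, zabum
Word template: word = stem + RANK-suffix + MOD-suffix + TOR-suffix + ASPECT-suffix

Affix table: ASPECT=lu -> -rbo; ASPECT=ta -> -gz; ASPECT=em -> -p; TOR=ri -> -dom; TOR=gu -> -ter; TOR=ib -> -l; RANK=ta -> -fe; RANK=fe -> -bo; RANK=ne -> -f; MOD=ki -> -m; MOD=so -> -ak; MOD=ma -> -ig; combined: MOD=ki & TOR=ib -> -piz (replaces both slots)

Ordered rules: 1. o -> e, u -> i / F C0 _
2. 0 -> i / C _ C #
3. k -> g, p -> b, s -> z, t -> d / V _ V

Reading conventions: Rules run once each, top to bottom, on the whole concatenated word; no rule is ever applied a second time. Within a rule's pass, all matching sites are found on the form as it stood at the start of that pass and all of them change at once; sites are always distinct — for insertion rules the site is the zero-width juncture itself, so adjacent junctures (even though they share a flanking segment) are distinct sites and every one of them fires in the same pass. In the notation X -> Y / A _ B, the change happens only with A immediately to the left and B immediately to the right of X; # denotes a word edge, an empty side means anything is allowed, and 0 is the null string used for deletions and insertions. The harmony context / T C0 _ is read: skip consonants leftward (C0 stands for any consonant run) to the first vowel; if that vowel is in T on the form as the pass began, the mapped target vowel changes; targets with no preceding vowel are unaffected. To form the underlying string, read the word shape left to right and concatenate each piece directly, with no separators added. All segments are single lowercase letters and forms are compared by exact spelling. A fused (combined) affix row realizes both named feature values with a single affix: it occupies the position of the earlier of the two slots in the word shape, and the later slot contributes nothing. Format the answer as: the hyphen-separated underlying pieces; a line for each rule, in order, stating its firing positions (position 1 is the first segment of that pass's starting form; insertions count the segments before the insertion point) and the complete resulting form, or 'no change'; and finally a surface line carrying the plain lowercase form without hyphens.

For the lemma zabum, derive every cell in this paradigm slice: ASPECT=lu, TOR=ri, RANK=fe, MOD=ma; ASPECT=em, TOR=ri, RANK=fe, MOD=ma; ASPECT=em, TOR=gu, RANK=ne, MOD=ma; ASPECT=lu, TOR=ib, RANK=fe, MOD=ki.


cell ASPECT=lu, TOR=ri, RANK=fe, MOD=ma:
underlying: zabum-bo-ig-dom-rbo
1. o -> e, u -> i / F C0 _: fires at position(s) 11: zabumboigdemrbo
2. 0 -> i / C _ C #: no change
3. k -> g, p -> b, s -> z, t -> d / V _ V: no change
surface: zabumboigdemrbo

cell ASPECT=em, TOR=ri, RANK=fe, MOD=ma:
underlying: zabum-bo-ig-dom-p
1. o -> e, u -> i / F C0 _: fires at position(s) 11: zabumboigdemp
2. 0 -> i / C _ C #: inserts after position(s) 12: zabumboigdemip
3. k -> g, p -> b, s -> z, t -> d / V _ V: no change
surface: zabumboigdemip

cell ASPECT=em, TOR=gu, RANK=ne, MOD=ma:
underlying: zabum-f-ig-ter-p
1. o -> e, u -> i / F C0 _: no change
2. 0 -> i / C _ C #: inserts after position(s) 11: zabumfigterip
3. k -> g, p -> b, s -> z, t -> d / V _ V: no change
surface: zabumfigterip

cell ASPECT=lu, TOR=ib, RANK=fe, MOD=ki:
underlying: zabum-bo-piz-rbo
1. o -> e, u -> i / F C0 _: fires at position(s) 13: zabumbopizrbe
2. 0 -> i / C _ C #: no change
3. k -> g, p -> b, s -> z, t -> d / V _ V: fires at position(s) 8: zabumbobizrbe
surface: zabumbobizrbe


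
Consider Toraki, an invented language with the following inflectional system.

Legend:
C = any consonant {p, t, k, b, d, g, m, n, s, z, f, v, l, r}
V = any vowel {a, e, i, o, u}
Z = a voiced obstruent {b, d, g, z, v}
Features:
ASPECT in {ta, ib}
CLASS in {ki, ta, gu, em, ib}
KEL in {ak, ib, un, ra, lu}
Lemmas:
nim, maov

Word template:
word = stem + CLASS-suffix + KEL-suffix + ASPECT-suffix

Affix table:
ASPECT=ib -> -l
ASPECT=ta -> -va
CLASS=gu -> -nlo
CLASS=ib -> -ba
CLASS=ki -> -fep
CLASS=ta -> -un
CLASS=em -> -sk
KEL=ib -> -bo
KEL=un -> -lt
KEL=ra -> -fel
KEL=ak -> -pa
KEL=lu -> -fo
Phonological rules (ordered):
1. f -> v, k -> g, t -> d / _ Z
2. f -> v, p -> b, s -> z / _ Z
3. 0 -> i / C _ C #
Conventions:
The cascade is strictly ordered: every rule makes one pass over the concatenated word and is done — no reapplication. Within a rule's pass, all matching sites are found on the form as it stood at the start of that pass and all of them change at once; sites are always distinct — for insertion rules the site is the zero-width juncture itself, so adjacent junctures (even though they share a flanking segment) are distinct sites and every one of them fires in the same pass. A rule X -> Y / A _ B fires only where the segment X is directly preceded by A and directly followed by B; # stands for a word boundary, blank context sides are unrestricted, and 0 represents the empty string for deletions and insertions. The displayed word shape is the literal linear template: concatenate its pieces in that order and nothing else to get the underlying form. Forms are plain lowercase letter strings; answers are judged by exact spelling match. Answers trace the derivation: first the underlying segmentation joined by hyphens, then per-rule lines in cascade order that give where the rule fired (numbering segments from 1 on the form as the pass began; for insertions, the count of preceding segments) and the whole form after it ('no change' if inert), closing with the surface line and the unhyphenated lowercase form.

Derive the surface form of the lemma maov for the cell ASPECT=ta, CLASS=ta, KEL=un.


underlying: maov-un-lt-va
1. f -> v, k -> g, t -> d / _ Z: fires at position(s) 8: maovunldva
2. f -> v, p -> b, s -> z / _ Z: no change
3. 0 -> i / C _ C #: no change
surface: maovunldva


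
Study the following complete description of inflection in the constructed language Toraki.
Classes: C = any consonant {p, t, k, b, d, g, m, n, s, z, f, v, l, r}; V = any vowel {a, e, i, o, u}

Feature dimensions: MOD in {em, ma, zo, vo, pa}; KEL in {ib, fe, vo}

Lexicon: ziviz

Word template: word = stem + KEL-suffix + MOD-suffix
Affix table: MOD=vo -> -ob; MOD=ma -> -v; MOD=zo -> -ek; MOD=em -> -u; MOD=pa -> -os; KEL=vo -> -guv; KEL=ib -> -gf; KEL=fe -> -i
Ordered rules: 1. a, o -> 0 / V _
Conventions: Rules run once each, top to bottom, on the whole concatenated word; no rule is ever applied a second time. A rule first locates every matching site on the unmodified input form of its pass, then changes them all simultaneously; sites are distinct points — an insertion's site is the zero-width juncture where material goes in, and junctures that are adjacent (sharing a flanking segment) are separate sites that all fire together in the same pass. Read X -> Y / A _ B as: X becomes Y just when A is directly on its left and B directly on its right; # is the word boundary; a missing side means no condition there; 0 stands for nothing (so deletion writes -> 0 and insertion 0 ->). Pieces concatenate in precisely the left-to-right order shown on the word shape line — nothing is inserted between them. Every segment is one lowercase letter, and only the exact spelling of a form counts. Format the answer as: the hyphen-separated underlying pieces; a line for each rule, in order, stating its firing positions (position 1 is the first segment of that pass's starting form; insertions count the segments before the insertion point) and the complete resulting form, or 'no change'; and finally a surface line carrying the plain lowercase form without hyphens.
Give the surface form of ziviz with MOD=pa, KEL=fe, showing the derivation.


underlying: ziviz-i-os
1. a, o -> 0 / V _: fires at position(s) 7: zivizis
surface: zivizis


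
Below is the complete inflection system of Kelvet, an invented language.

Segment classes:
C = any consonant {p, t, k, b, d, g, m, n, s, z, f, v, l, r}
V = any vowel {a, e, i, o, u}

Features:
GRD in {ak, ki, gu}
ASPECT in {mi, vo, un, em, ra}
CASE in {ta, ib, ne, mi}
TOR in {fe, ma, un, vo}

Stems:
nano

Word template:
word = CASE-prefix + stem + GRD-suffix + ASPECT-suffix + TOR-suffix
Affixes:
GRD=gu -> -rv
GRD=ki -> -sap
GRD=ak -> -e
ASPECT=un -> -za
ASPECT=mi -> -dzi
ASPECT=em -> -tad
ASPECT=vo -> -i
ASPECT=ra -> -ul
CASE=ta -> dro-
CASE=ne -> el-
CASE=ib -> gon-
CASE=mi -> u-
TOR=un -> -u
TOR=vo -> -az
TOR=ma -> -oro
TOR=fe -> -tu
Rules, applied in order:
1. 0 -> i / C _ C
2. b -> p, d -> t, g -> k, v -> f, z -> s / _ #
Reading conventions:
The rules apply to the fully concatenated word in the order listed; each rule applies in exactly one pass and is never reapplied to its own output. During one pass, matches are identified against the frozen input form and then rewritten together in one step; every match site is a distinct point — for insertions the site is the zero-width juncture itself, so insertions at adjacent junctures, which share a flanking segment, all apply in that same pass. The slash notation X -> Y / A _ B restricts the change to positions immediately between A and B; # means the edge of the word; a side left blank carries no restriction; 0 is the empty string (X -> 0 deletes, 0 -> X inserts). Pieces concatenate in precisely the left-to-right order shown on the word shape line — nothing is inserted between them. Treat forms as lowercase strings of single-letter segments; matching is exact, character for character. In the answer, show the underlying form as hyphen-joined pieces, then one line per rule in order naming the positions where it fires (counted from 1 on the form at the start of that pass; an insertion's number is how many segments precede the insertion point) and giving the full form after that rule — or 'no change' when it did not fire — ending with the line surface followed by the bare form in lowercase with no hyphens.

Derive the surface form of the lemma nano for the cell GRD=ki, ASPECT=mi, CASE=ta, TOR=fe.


underlying: dro-nano-sap-dzi-tu
1. 0 -> i / C _ C: inserts after position(s) 1, 10, 11: dironanosapidizitu
2. b -> p, d -> t, g -> k, v -> f, z -> s / _ #: no change
surface: dironanosapidizitu


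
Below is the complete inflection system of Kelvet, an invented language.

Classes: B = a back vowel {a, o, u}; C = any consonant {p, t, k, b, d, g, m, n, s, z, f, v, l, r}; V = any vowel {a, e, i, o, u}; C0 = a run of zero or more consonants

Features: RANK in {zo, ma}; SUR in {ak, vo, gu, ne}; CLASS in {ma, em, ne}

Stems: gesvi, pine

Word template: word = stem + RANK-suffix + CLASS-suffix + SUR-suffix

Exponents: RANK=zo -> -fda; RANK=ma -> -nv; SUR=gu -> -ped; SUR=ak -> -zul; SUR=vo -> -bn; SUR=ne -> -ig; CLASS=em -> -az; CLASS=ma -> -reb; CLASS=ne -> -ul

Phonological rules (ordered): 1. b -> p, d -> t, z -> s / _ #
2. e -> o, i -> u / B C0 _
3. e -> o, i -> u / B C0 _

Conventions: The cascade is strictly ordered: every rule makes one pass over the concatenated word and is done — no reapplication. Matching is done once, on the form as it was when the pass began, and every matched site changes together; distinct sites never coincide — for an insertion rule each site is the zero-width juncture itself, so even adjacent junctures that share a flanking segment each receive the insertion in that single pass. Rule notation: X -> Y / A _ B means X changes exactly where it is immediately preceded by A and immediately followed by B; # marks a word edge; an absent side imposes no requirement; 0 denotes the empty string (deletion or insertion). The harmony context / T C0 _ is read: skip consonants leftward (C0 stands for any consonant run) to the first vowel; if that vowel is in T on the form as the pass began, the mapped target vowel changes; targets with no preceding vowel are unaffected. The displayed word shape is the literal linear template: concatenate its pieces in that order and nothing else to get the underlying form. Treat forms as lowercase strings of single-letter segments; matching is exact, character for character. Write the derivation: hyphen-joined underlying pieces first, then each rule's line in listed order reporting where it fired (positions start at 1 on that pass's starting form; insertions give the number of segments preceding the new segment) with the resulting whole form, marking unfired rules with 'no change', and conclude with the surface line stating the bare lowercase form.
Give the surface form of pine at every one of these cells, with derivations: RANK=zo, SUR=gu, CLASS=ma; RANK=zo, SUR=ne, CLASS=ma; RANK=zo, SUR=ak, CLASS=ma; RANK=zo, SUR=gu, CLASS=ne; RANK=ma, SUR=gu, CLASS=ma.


cell RANK=zo, SUR=gu, CLASS=ma:
underlying: pine-fda-reb-ped
1. b -> p, d -> t, z -> s / _ #: fires at position(s) 13: pinefdarebpet
2. e -> o, i -> u / B C0 _: fires at position(s) 9: pinefdarobpet
3. e -> o, i -> u / B C0 _: fires at position(s) 12: pinefdarobpot
surface: pinefdarobpot

cell RANK=zo, SUR=ne, CLASS=ma:
underlying: pine-fda-reb-ig
1. b -> p, d -> t, z -> s / _ #: no change
2. e -> o, i -> u / B C0 _: fires at position(s) 9: pinefdarobig
3. e -> o, i -> u / B C0 _: fires at position(s) 11: pinefdarobug
surface: pinefdarobug

cell RANK=zo, SUR=ak, CLASS=ma:
underlying: pine-fda-reb-zul
1. b -> p, d -> t, z -> s / _ #: no change
2. e -> o, i -> u / B C0 _: fires at position(s) 9: pinefdarobzul
3. e -> o, i -> u / B C0 _: no change
surface: pinefdarobzul

cell RANK=zo, SUR=gu, CLASS=ne:
underlying: pine-fda-ul-ped
1. b -> p, d -> t, z -> s / _ #: fires at position(s) 12: pinefdaulpet
2. e -> o, i -> u / B C0 _: fires at position(s) 11: pinefdaulpot
3. e -> o, i -> u / B C0 _: no change
surface: pinefdaulpot

cell RANK=ma, SUR=gu, CLASS=ma:
underlying: pine-nv-reb-ped
1. b -> p, d -> t, z -> s / _ #: fires at position(s) 12: pinenvrebpet
2. e -> o, i -> u / B C0 _: no change
3. e -> o, i -> u / B C0 _: no change
surface: pinenvrebpet


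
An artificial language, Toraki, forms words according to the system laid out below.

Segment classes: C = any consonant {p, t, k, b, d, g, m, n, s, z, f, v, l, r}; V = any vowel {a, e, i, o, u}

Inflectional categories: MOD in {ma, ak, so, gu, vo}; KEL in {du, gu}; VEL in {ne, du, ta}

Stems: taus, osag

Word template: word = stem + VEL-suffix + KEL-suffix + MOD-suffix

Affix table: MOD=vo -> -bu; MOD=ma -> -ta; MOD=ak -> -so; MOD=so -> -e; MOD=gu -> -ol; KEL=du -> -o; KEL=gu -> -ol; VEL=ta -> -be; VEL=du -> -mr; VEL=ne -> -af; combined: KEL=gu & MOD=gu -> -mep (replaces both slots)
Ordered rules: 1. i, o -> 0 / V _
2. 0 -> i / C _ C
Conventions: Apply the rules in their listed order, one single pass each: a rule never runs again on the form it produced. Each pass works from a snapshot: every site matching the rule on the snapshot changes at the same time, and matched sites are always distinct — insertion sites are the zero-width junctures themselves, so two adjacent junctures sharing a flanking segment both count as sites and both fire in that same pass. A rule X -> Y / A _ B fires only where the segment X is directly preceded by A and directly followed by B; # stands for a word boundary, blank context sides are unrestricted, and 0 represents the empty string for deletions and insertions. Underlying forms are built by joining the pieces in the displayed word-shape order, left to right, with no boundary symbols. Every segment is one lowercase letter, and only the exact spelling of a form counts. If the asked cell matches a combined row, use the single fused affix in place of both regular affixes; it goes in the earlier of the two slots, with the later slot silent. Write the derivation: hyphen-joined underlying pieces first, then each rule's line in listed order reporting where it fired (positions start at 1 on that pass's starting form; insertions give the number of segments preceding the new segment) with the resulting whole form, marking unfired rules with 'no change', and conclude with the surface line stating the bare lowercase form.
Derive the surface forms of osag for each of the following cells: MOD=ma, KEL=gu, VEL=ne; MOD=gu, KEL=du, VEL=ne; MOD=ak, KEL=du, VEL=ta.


cell MOD=ma, KEL=gu, VEL=ne:
underlying: osag-af-ol-ta
1. i, o -> 0 / V _: no change
2. 0 -> i / C _ C: inserts after position(s) 8: osagafolita
surface: osagafolita

cell MOD=gu, KEL=du, VEL=ne:
underlying: osag-af-o-ol
1. i, o -> 0 / V _: fires at position(s) 8: osagafol
2. 0 -> i / C _ C: no change
surface: osagafol

cell MOD=ak, KEL=du, VEL=ta:
underlying: osag-be-o-so
1. i, o -> 0 / V _: fires at position(s) 7: osagbeso
2. 0 -> i / C _ C: inserts after position(s) 4: osagibeso
surface: osagibeso
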